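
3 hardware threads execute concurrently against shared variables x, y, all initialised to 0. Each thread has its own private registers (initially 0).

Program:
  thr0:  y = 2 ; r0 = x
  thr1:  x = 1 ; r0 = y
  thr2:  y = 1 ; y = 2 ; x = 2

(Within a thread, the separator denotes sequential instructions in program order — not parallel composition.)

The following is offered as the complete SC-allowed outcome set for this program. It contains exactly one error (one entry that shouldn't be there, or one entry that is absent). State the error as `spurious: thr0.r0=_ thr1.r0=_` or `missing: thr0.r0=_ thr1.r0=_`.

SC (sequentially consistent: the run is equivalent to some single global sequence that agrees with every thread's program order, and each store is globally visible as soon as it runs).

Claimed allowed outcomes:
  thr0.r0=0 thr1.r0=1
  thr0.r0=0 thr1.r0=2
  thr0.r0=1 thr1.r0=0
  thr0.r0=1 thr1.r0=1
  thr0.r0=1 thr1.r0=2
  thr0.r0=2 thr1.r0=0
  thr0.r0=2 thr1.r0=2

missing: thr0.r0=2 thr1.r0=1

outcome vector order: (thr0.r0,thr1.r0)
SC: 8 outcomes — {01 02 10 11 12 20 21 22}
SC∖claimed = {21}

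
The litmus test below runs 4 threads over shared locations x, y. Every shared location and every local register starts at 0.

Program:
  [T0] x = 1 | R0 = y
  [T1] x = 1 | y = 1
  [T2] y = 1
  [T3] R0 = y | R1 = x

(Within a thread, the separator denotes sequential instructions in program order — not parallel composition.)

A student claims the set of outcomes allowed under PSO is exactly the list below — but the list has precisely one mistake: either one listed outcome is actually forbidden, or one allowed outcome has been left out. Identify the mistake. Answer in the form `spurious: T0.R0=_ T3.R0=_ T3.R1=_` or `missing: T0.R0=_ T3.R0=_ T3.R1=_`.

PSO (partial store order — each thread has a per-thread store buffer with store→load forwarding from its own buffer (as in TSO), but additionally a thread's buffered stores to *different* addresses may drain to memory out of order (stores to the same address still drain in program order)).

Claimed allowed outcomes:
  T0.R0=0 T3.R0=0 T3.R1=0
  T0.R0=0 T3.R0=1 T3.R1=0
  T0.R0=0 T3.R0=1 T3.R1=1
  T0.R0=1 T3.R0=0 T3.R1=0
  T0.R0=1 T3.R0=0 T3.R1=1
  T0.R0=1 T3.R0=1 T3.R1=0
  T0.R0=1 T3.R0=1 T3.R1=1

missing: T0.R0=0 T3.R0=0 T3.R1=1

outcome vector order: (T0.R0,T3.R0,T3.R1)
PSO (8): (0,0,0) (0,0,1) (0,1,0) (0,1,1) (1,0,0) (1,0,1) (1,1,0) (1,1,1)
PSO∖claimed = {(0,0,1)}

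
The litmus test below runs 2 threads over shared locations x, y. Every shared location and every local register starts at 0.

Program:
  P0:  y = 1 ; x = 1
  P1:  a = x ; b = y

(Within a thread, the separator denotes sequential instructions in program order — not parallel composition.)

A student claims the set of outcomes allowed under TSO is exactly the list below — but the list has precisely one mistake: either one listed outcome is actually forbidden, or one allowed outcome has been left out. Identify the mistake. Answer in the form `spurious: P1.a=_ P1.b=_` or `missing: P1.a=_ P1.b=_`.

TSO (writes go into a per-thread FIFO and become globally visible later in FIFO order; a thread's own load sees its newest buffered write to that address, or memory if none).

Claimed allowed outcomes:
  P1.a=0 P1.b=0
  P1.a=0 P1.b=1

missing: P1.a=1 P1.b=1

outcome vector order: (P1.a,P1.b)
TSO (3): 0/0; 0/1; 1/1
TSO∖claimed = {1/1}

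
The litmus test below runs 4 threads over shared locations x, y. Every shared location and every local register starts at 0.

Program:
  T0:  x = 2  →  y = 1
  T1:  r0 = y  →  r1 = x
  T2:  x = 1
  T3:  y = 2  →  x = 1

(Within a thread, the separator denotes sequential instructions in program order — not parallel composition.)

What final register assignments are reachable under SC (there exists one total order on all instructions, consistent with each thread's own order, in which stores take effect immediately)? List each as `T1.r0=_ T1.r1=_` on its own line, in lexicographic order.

T1.r0=0 T1.r1=0
T1.r0=0 T1.r1=1
T1.r0=0 T1.r1=2
T1.r0=1 T1.r1=1
T1.r0=1 T1.r1=2
T1.r0=2 T1.r1=0
T1.r0=2 T1.r1=1
T1.r0=2 T1.r1=2

outcome vector order: (T1.r0,T1.r1)
|SC outcomes| = 8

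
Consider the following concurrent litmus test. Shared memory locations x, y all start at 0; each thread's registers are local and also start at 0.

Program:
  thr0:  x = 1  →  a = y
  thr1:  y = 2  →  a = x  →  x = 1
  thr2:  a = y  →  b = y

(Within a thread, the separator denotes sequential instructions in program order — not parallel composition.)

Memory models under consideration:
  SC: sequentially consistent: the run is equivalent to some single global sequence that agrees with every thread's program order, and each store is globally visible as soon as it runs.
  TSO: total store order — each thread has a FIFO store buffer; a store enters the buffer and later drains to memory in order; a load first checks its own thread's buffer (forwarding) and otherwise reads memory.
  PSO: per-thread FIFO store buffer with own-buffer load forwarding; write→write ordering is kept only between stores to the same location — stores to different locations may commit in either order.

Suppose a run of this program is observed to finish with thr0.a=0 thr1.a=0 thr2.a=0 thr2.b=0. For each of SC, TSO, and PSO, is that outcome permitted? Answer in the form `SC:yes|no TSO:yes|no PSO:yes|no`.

SC:no TSO:yes PSO:yes

outcome vector order: (thr0.a,thr1.a,thr2.a,thr2.b)
under SC → 0/1/0/0, 0/1/0/2, 0/1/2/2, 2/0/0/0, 2/0/0/2, 2/0/2/2, 2/1/0/0, 2/1/0/2, 2/1/2/2
under TSO → 0/0/0/0, 0/0/0/2, 0/0/2/2, 0/1/0/0, 0/1/0/2, 0/1/2/2, 2/0/0/0, 2/0/0/2, 2/0/2/2, 2/1/0/0, 2/1/0/2, 2/1/2/2
under PSO → 0/0/0/0, 0/0/0/2, 0/0/2/2, 0/1/0/0, 0/1/0/2, 0/1/2/2, 2/0/0/0, 2/0/0/2, 2/0/2/2, 2/1/0/0, 2/1/0/2, 2/1/2/2
target 0/0/0/0 ∈ {TSO,PSO}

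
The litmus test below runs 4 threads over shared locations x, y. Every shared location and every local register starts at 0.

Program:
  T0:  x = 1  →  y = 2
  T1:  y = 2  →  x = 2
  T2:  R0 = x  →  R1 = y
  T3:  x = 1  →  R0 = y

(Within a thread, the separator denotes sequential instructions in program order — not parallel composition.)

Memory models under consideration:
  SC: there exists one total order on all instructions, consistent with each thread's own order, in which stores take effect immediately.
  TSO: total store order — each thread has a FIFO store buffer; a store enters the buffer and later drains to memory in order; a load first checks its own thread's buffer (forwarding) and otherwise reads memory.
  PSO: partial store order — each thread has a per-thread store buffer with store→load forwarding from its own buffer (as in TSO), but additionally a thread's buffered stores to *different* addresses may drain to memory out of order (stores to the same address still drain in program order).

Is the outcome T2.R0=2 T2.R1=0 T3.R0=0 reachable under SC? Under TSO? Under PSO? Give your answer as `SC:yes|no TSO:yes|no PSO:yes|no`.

SC:no TSO:no PSO:yes

outcome vector order: (T2.R0,T2.R1,T3.R0)
[SC] allowed = {0/0/0; 0/0/2; 0/2/0; 0/2/2; 1/0/0; 1/0/2; 1/2/0; 1/2/2; 2/2/0; 2/2/2}
[TSO] allowed = {0/0/0; 0/0/2; 0/2/0; 0/2/2; 1/0/0; 1/0/2; 1/2/0; 1/2/2; 2/2/0; 2/2/2}
[PSO] allowed = {0/0/0; 0/0/2; 0/2/0; 0/2/2; 1/0/0; 1/0/2; 1/2/0; 1/2/2; 2/0/0; 2/0/2; 2/2/0; 2/2/2}
target 2/0/0 ∈ {PSO}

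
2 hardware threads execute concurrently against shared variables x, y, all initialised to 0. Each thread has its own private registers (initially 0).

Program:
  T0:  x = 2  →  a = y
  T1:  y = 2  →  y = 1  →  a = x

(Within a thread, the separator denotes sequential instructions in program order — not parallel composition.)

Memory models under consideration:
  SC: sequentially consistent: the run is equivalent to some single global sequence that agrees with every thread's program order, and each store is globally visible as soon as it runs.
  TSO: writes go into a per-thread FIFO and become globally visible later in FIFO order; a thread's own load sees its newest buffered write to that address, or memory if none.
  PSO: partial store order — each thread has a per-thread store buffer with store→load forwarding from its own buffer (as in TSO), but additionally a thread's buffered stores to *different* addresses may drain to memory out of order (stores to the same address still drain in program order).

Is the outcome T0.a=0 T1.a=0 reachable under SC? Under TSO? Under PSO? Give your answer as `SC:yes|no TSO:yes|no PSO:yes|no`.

outcome vector order: (T0.a,T1.a)
SC: 4 outcomes — {0/2, 1/0, 1/2, 2/2}
TSO: 6 outcomes — {0/0, 0/2, 1/0, 1/2, 2/0, 2/2}
PSO: 6 outcomes — {0/0, 0/2, 1/0, 1/2, 2/0, 2/2}
target 0/0 ∈ {TSO,PSO}

SC:no TSO:yes PSO:yes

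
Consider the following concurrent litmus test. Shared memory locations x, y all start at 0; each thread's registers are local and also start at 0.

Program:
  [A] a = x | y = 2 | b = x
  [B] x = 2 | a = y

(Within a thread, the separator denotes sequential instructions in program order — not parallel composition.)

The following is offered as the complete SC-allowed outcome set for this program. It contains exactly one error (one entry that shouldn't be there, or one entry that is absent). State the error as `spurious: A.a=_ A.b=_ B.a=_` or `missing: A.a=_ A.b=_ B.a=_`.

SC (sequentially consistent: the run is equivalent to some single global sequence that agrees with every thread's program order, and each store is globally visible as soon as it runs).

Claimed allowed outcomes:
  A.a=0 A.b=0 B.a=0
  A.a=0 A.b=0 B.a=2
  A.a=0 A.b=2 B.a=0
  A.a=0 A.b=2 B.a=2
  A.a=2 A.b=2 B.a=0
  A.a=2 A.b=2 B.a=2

spurious: A.a=0 A.b=0 B.a=0

outcome vector order: (A.a,A.b,B.a)
SC: 5 outcomes — {(0,0,2) (0,2,0) (0,2,2) (2,2,0) (2,2,2)}
claimed∖SC = {(0,0,0)}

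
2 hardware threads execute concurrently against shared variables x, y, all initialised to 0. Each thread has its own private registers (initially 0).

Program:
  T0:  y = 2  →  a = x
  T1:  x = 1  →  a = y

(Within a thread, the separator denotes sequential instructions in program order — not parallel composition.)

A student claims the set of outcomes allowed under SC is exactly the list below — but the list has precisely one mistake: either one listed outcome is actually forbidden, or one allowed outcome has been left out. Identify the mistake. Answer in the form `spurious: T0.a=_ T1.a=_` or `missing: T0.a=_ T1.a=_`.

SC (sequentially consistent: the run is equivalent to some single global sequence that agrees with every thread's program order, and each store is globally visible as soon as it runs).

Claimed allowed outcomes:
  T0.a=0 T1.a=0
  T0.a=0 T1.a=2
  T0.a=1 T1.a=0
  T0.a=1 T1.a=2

spurious: T0.a=0 T1.a=0

outcome vector order: (T0.a,T1.a)
SC: 3 outcomes — {<0 2>, <1 0>, <1 2>}
claimed∖SC = {<0 0>}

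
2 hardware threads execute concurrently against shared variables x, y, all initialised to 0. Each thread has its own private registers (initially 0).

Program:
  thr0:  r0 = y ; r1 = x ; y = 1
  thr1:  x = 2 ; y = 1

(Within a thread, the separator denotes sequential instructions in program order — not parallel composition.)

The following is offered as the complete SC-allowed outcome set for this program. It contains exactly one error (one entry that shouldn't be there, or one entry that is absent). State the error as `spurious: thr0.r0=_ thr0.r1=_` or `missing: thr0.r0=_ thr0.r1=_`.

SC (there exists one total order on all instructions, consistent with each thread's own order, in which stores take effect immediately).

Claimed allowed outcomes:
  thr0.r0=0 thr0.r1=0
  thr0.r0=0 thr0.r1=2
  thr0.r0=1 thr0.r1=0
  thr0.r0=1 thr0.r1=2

outcome vector order: (thr0.r0,thr0.r1)
SC: 3 outcomes — {00, 02, 12}
claimed∖SC = {10}

spurious: thr0.r0=1 thr0.r1=0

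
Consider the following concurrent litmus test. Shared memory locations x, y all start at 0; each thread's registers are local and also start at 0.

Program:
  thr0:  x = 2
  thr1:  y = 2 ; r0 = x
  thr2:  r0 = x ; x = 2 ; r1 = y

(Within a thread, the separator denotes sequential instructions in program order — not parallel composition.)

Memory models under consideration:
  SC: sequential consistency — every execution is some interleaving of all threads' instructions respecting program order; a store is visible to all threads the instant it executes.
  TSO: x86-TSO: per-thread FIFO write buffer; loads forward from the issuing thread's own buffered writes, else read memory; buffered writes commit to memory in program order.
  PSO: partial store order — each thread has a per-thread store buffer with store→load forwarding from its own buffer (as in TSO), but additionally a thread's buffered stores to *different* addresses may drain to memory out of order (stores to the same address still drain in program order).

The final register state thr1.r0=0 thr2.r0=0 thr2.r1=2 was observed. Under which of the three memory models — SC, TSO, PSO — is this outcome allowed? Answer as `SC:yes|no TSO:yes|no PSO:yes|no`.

SC:yes TSO:yes PSO:yes

outcome vector order: (thr1.r0,thr2.r0,thr2.r1)
under SC → (0,0,2) (0,2,2) (2,0,0) (2,0,2) (2,2,0) (2,2,2)
under TSO → (0,0,0) (0,0,2) (0,2,0) (0,2,2) (2,0,0) (2,0,2) (2,2,0) (2,2,2)
under PSO → (0,0,0) (0,0,2) (0,2,0) (0,2,2) (2,0,0) (2,0,2) (2,2,0) (2,2,2)
target (0,0,2) ∈ {SC,TSO,PSO}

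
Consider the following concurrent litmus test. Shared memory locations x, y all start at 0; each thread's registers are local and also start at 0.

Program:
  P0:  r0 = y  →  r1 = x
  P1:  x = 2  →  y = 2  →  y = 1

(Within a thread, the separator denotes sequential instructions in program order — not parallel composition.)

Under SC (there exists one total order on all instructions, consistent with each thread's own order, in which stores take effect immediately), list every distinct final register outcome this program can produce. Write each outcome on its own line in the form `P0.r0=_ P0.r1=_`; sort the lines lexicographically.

outcome vector order: (P0.r0,P0.r1)
|SC outcomes| = 4

P0.r0=0 P0.r1=0
P0.r0=0 P0.r1=2
P0.r0=1 P0.r1=2
P0.r0=2 P0.r1=2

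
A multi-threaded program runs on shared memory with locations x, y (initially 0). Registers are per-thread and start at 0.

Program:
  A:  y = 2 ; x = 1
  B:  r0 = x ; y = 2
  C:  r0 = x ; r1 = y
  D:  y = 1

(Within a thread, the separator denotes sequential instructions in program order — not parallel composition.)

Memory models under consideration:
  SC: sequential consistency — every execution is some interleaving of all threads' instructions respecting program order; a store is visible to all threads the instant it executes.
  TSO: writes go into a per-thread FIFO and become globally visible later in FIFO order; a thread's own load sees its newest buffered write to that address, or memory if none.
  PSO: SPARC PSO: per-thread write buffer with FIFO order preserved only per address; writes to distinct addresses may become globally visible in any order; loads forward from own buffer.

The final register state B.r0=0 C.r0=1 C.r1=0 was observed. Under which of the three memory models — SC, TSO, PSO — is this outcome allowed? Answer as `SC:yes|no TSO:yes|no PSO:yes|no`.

outcome vector order: (B.r0,C.r0,C.r1)
[SC] allowed = {(0,0,0); (0,0,1); (0,0,2); (0,1,1); (0,1,2); (1,0,0); (1,0,1); (1,0,2); (1,1,1); (1,1,2)}
[TSO] allowed = {(0,0,0); (0,0,1); (0,0,2); (0,1,1); (0,1,2); (1,0,0); (1,0,1); (1,0,2); (1,1,1); (1,1,2)}
[PSO] allowed = {(0,0,0); (0,0,1); (0,0,2); (0,1,0); (0,1,1); (0,1,2); (1,0,0); (1,0,1); (1,0,2); (1,1,0); (1,1,1); (1,1,2)}
target (0,1,0) ∈ {PSO}

SC:no TSO:no PSO:yes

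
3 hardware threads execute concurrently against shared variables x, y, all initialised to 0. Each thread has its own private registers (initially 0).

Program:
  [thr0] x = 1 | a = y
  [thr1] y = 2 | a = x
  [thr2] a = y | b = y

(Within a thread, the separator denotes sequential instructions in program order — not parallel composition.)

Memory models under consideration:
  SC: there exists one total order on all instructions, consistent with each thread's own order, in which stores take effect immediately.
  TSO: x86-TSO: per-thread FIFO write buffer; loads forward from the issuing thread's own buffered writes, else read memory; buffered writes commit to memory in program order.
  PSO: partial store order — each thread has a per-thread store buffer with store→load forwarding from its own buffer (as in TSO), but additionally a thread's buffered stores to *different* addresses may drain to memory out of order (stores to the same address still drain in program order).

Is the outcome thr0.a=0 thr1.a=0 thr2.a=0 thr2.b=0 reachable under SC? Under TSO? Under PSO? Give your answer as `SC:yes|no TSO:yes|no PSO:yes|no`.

outcome vector order: (thr0.a,thr1.a,thr2.a,thr2.b)
SC: 9 outcomes — {<0 1 0 0>; <0 1 0 2>; <0 1 2 2>; <2 0 0 0>; <2 0 0 2>; <2 0 2 2>; <2 1 0 0>; <2 1 0 2>; <2 1 2 2>}
TSO: 12 outcomes — {<0 0 0 0>; <0 0 0 2>; <0 0 2 2>; <0 1 0 0>; <0 1 0 2>; <0 1 2 2>; <2 0 0 0>; <2 0 0 2>; <2 0 2 2>; <2 1 0 0>; <2 1 0 2>; <2 1 2 2>}
PSO: 12 outcomes — {<0 0 0 0>; <0 0 0 2>; <0 0 2 2>; <0 1 0 0>; <0 1 0 2>; <0 1 2 2>; <2 0 0 0>; <2 0 0 2>; <2 0 2 2>; <2 1 0 0>; <2 1 0 2>; <2 1 2 2>}
target <0 0 0 0> ∈ {TSO,PSO}

SC:no TSO:yes PSO:yes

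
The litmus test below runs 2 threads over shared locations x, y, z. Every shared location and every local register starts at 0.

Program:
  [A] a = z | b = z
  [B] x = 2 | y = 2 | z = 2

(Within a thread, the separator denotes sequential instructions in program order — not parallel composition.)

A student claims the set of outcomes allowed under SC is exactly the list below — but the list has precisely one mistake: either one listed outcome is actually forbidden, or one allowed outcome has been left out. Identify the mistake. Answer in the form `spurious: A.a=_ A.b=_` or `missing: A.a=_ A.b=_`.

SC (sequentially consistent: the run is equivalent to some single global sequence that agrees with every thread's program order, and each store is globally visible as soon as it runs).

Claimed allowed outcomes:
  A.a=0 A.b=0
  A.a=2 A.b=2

missing: A.a=0 A.b=2

outcome vector order: (A.a,A.b)
under SC → 00, 02, 22
SC∖claimed = {02}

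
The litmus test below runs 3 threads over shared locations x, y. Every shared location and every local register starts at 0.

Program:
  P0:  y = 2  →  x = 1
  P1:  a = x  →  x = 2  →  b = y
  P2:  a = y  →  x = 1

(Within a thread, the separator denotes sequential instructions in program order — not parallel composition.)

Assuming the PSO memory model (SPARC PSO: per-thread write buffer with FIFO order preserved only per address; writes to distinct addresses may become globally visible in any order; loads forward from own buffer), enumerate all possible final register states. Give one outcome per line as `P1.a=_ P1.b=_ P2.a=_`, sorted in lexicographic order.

outcome vector order: (P1.a,P1.b,P2.a)
|PSO outcomes| = 8

P1.a=0 P1.b=0 P2.a=0
P1.a=0 P1.b=0 P2.a=2
P1.a=0 P1.b=2 P2.a=0
P1.a=0 P1.b=2 P2.a=2
P1.a=1 P1.b=0 P2.a=0
P1.a=1 P1.b=0 P2.a=2
P1.a=1 P1.b=2 P2.a=0
P1.a=1 P1.b=2 P2.a=2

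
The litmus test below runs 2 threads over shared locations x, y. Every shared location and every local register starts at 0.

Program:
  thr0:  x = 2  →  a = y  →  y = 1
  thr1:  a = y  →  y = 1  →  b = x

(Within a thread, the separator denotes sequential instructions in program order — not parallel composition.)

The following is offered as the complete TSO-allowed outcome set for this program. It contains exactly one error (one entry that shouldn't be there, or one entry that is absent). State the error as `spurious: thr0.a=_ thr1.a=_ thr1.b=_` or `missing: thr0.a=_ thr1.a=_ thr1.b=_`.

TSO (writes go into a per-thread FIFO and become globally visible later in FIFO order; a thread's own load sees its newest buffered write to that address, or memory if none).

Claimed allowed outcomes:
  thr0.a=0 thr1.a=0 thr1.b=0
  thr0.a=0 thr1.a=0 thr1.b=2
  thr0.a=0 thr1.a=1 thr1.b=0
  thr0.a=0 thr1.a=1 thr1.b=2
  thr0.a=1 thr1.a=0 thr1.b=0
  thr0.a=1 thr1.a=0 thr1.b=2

outcome vector order: (thr0.a,thr1.a,thr1.b)
under TSO → 0/0/0 0/0/2 0/1/2 1/0/0 1/0/2
claimed∖TSO = {0/1/0}

spurious: thr0.a=0 thr1.a=1 thr1.b=0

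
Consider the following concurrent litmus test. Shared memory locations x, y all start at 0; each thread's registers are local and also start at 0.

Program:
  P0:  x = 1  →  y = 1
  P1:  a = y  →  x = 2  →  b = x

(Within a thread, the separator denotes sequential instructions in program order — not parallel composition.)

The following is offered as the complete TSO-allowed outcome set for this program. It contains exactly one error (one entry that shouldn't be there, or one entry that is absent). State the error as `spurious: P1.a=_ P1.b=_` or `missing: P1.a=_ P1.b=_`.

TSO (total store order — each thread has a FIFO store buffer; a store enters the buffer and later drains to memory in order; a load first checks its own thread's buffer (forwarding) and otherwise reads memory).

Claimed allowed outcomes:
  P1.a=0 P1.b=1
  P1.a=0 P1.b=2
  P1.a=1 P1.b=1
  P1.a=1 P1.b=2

outcome vector order: (P1.a,P1.b)
[TSO] allowed = {<0 1>; <0 2>; <1 2>}
claimed∖TSO = {<1 1>}

spurious: P1.a=1 P1.b=1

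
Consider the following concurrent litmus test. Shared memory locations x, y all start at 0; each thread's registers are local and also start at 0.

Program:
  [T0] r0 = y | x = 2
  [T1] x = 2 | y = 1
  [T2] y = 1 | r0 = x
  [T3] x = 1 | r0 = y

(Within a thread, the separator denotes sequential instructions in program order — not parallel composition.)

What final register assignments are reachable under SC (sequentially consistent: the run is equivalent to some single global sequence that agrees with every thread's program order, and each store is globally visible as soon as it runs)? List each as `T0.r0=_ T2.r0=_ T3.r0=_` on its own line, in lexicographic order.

outcome vector order: (T0.r0,T2.r0,T3.r0)
|SC outcomes| = 10

T0.r0=0 T2.r0=0 T3.r0=1
T0.r0=0 T2.r0=1 T3.r0=0
T0.r0=0 T2.r0=1 T3.r0=1
T0.r0=0 T2.r0=2 T3.r0=0
T0.r0=0 T2.r0=2 T3.r0=1
T0.r0=1 T2.r0=0 T3.r0=1
T0.r0=1 T2.r0=1 T3.r0=0
T0.r0=1 T2.r0=1 T3.r0=1
T0.r0=1 T2.r0=2 T3.r0=0
T0.r0=1 T2.r0=2 T3.r0=1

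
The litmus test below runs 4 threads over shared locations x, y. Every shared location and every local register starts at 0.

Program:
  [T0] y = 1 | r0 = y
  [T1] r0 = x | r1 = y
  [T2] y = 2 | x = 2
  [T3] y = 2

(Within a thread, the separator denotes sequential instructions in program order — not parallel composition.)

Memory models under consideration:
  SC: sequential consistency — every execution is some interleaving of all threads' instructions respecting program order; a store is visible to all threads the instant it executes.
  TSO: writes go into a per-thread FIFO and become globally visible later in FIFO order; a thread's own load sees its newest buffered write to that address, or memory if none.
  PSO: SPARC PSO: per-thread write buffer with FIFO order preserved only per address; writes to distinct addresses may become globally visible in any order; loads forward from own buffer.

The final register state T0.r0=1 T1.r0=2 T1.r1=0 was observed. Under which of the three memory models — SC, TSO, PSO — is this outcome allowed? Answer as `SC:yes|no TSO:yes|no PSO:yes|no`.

SC:no TSO:no PSO:yes

outcome vector order: (T0.r0,T1.r0,T1.r1)
SC: 10 outcomes — {<1 0 0>, <1 0 1>, <1 0 2>, <1 2 1>, <1 2 2>, <2 0 0>, <2 0 1>, <2 0 2>, <2 2 1>, <2 2 2>}
TSO: 10 outcomes — {<1 0 0>, <1 0 1>, <1 0 2>, <1 2 1>, <1 2 2>, <2 0 0>, <2 0 1>, <2 0 2>, <2 2 1>, <2 2 2>}
PSO: 12 outcomes — {<1 0 0>, <1 0 1>, <1 0 2>, <1 2 0>, <1 2 1>, <1 2 2>, <2 0 0>, <2 0 1>, <2 0 2>, <2 2 0>, <2 2 1>, <2 2 2>}
target <1 2 0> ∈ {PSO}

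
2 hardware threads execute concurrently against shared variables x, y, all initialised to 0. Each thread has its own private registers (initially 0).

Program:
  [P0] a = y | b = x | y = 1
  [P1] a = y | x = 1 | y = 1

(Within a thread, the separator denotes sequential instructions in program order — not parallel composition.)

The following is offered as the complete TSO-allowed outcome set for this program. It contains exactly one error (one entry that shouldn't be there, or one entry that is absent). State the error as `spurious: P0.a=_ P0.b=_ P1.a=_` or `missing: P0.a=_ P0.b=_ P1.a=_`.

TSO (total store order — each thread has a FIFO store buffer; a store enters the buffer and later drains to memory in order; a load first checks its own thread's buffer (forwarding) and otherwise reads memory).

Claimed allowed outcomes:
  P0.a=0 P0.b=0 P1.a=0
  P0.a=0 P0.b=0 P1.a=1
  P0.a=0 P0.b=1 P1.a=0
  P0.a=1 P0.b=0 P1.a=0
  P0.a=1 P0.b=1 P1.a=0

outcome vector order: (P0.a,P0.b,P1.a)
TSO (4): 0/0/0 0/0/1 0/1/0 1/1/0
claimed∖TSO = {1/0/0}

spurious: P0.a=1 P0.b=0 P1.a=0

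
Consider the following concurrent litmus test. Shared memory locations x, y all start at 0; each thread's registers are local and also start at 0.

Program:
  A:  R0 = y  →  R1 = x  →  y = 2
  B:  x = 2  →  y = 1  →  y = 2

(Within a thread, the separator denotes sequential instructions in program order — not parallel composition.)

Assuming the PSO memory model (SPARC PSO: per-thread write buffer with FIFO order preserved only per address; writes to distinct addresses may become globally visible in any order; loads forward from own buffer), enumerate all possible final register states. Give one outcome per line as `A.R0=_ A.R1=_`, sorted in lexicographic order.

A.R0=0 A.R1=0
A.R0=0 A.R1=2
A.R0=1 A.R1=0
A.R0=1 A.R1=2
A.R0=2 A.R1=0
A.R0=2 A.R1=2

outcome vector order: (A.R0,A.R1)
|PSO outcomes| = 6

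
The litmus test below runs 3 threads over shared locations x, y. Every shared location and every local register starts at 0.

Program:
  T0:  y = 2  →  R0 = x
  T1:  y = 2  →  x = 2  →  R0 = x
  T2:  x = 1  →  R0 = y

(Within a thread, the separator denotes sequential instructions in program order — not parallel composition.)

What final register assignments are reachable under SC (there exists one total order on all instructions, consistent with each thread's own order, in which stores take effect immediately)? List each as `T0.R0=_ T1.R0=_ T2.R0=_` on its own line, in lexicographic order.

outcome vector order: (T0.R0,T1.R0,T2.R0)
|SC outcomes| = 8

T0.R0=0 T1.R0=1 T2.R0=2
T0.R0=0 T1.R0=2 T2.R0=2
T0.R0=1 T1.R0=1 T2.R0=2
T0.R0=1 T1.R0=2 T2.R0=0
T0.R0=1 T1.R0=2 T2.R0=2
T0.R0=2 T1.R0=1 T2.R0=2
T0.R0=2 T1.R0=2 T2.R0=0
T0.R0=2 T1.R0=2 T2.R0=2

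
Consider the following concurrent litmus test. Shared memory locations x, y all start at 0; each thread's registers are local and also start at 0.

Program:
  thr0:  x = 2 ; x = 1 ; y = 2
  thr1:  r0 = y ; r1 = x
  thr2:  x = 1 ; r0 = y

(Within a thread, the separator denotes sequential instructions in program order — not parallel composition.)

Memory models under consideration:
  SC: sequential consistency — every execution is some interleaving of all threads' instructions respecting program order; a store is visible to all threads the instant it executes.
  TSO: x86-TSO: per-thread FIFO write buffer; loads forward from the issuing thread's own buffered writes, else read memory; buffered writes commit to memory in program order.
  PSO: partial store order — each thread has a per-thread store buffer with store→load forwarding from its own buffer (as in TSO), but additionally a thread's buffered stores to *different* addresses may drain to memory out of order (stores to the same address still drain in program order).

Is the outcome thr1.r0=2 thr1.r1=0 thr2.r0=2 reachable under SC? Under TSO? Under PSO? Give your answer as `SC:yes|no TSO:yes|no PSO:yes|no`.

SC:no TSO:no PSO:yes

outcome vector order: (thr1.r0,thr1.r1,thr2.r0)
[SC] allowed = {(0,0,0); (0,0,2); (0,1,0); (0,1,2); (0,2,0); (0,2,2); (2,1,0); (2,1,2)}
[TSO] allowed = {(0,0,0); (0,0,2); (0,1,0); (0,1,2); (0,2,0); (0,2,2); (2,1,0); (2,1,2)}
[PSO] allowed = {(0,0,0); (0,0,2); (0,1,0); (0,1,2); (0,2,0); (0,2,2); (2,0,0); (2,0,2); (2,1,0); (2,1,2); (2,2,0); (2,2,2)}
target (2,0,2) ∈ {PSO}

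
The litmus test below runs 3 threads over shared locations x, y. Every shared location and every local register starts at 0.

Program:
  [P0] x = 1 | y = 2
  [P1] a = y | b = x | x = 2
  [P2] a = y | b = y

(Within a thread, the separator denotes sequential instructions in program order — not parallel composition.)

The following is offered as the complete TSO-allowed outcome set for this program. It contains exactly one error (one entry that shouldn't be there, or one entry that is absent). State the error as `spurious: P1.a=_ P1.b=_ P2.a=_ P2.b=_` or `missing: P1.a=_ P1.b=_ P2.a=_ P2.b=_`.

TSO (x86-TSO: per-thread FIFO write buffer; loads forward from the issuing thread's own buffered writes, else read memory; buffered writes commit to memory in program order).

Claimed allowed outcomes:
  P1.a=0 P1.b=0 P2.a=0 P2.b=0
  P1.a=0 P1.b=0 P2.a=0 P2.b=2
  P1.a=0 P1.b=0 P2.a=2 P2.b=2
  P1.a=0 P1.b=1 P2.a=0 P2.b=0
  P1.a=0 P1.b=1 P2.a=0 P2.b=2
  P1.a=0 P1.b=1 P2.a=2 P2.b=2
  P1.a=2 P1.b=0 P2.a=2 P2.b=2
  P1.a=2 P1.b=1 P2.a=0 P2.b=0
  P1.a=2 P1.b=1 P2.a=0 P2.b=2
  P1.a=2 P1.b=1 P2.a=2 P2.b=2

spurious: P1.a=2 P1.b=0 P2.a=2 P2.b=2

outcome vector order: (P1.a,P1.b,P2.a,P2.b)
TSO: 9 outcomes — {0000 0002 0022 0100 0102 0122 2100 2102 2122}
claimed∖TSO = {2022}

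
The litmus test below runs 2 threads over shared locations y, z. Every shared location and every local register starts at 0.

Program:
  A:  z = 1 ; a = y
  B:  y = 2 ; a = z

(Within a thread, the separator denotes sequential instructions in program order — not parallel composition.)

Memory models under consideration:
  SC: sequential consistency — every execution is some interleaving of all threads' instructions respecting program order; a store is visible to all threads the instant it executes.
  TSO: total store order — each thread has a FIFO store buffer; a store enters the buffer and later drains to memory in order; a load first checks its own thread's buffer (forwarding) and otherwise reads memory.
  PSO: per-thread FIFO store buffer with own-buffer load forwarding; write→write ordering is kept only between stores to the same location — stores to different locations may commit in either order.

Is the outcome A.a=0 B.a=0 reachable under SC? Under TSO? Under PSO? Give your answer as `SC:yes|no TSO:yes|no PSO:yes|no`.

SC:no TSO:yes PSO:yes

outcome vector order: (A.a,B.a)
under SC → (0,1); (2,0); (2,1)
under TSO → (0,0); (0,1); (2,0); (2,1)
under PSO → (0,0); (0,1); (2,0); (2,1)
target (0,0) ∈ {TSO,PSO}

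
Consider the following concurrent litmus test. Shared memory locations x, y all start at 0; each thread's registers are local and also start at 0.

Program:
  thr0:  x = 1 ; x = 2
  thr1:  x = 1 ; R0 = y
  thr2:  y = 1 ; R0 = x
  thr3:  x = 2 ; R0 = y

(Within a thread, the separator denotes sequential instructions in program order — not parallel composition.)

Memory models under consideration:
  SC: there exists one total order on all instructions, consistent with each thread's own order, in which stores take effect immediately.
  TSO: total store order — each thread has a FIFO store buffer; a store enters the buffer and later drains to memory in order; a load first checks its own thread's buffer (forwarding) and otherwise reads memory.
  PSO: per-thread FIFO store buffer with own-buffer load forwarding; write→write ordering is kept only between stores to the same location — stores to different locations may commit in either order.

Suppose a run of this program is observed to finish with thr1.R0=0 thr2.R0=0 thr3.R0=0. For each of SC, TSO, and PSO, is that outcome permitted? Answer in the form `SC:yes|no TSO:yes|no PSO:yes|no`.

SC:no TSO:yes PSO:yes

outcome vector order: (thr1.R0,thr2.R0,thr3.R0)
SC: 9 outcomes — {(0,1,0); (0,1,1); (0,2,0); (0,2,1); (1,0,1); (1,1,0); (1,1,1); (1,2,0); (1,2,1)}
TSO: 12 outcomes — {(0,0,0); (0,0,1); (0,1,0); (0,1,1); (0,2,0); (0,2,1); (1,0,0); (1,0,1); (1,1,0); (1,1,1); (1,2,0); (1,2,1)}
PSO: 12 outcomes — {(0,0,0); (0,0,1); (0,1,0); (0,1,1); (0,2,0); (0,2,1); (1,0,0); (1,0,1); (1,1,0); (1,1,1); (1,2,0); (1,2,1)}
target (0,0,0) ∈ {TSO,PSO}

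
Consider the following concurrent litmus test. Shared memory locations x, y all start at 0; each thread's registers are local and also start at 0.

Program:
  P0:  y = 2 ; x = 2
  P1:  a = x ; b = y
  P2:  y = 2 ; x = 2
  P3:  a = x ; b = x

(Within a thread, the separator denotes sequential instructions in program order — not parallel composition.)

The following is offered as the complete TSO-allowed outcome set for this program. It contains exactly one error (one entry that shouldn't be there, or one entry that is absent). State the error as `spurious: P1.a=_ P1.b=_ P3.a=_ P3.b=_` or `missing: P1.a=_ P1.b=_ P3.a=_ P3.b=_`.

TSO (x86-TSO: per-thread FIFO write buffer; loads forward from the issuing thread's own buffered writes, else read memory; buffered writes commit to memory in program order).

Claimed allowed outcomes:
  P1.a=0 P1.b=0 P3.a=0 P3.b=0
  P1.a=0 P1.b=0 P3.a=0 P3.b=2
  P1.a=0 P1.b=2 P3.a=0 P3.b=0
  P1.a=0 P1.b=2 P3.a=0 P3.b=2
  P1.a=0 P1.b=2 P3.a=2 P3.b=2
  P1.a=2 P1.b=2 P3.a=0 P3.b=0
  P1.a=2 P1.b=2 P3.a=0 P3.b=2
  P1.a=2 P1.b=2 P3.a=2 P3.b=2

outcome vector order: (P1.a,P1.b,P3.a,P3.b)
TSO (9): <0 0 0 0>, <0 0 0 2>, <0 0 2 2>, <0 2 0 0>, <0 2 0 2>, <0 2 2 2>, <2 2 0 0>, <2 2 0 2>, <2 2 2 2>
TSO∖claimed = {<0 0 2 2>}

missing: P1.a=0 P1.b=0 P3.a=2 P3.b=2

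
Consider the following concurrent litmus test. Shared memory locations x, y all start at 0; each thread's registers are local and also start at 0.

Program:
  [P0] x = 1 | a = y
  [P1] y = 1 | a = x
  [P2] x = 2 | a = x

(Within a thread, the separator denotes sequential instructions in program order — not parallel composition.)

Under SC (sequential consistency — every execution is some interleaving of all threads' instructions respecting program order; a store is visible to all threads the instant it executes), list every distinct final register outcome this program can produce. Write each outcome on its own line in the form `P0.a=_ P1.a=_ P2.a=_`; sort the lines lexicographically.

P0.a=0 P1.a=1 P2.a=1
P0.a=0 P1.a=1 P2.a=2
P0.a=0 P1.a=2 P2.a=2
P0.a=1 P1.a=0 P2.a=1
P0.a=1 P1.a=0 P2.a=2
P0.a=1 P1.a=1 P2.a=1
P0.a=1 P1.a=1 P2.a=2
P0.a=1 P1.a=2 P2.a=1
P0.a=1 P1.a=2 P2.a=2

outcome vector order: (P0.a,P1.a,P2.a)
|SC outcomes| = 9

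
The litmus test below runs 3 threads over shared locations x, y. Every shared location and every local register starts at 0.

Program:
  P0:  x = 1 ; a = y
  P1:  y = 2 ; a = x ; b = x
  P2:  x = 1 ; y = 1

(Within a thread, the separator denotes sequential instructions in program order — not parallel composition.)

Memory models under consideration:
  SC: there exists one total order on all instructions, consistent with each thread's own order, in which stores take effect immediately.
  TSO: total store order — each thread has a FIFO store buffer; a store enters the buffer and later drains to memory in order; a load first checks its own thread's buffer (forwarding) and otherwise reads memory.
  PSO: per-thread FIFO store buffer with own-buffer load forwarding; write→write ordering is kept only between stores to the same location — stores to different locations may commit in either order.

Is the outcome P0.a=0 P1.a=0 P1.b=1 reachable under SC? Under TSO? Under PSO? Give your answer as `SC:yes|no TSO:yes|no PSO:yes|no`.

outcome vector order: (P0.a,P1.a,P1.b)
under SC → 011 100 101 111 200 201 211
under TSO → 000 001 011 100 101 111 200 201 211
under PSO → 000 001 011 100 101 111 200 201 211
target 001 ∈ {TSO,PSO}

SC:no TSO:yes PSO:yes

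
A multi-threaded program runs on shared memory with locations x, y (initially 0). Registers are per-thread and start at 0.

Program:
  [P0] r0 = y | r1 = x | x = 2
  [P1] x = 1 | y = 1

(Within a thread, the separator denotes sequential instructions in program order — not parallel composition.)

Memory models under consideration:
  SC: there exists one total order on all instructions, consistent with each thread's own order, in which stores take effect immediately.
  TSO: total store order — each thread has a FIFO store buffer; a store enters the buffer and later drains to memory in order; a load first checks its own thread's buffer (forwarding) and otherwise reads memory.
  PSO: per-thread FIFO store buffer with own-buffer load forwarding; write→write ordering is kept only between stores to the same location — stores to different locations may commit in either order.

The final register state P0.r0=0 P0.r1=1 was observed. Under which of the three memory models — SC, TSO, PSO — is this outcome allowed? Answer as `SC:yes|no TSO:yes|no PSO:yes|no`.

outcome vector order: (P0.r0,P0.r1)
SC (3): 0/0, 0/1, 1/1
TSO (3): 0/0, 0/1, 1/1
PSO (4): 0/0, 0/1, 1/0, 1/1
target 0/1 ∈ {SC,TSO,PSO}

SC:yes TSO:yes PSO:yes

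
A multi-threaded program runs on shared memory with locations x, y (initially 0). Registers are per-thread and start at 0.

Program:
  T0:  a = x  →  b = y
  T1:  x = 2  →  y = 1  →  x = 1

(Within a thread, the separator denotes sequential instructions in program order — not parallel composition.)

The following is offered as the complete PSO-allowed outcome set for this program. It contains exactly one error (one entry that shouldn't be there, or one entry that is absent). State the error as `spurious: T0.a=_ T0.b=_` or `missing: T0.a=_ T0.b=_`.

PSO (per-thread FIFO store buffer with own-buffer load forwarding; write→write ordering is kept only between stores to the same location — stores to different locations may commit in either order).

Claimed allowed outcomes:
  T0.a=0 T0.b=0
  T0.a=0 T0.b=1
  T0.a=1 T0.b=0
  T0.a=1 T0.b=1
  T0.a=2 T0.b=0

outcome vector order: (T0.a,T0.b)
PSO (6): <0 0>; <0 1>; <1 0>; <1 1>; <2 0>; <2 1>
PSO∖claimed = {<2 1>}

missing: T0.a=2 T0.b=1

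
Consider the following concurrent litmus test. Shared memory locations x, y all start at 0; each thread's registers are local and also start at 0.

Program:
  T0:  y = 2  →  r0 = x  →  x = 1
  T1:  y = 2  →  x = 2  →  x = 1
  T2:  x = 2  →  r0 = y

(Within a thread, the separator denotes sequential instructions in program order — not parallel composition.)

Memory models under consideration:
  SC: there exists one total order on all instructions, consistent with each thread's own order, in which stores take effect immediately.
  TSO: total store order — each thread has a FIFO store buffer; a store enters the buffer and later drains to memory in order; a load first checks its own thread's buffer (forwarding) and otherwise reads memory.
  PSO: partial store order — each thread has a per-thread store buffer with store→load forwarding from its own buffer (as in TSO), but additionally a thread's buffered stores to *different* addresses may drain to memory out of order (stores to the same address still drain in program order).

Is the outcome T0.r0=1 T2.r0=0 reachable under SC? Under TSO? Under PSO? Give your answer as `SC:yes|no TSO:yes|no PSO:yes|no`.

SC:yes TSO:yes PSO:yes

outcome vector order: (T0.r0,T2.r0)
SC: 5 outcomes — {(0,2) (1,0) (1,2) (2,0) (2,2)}
TSO: 6 outcomes — {(0,0) (0,2) (1,0) (1,2) (2,0) (2,2)}
PSO: 6 outcomes — {(0,0) (0,2) (1,0) (1,2) (2,0) (2,2)}
target (1,0) ∈ {SC,TSO,PSO}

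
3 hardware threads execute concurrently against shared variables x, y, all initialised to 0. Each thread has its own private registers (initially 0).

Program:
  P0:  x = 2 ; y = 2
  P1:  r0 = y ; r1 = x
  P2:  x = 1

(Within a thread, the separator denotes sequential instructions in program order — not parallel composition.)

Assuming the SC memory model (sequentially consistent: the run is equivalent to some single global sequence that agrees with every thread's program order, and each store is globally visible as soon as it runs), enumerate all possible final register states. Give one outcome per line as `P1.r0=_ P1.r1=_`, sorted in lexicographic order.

P1.r0=0 P1.r1=0
P1.r0=0 P1.r1=1
P1.r0=0 P1.r1=2
P1.r0=2 P1.r1=1
P1.r0=2 P1.r1=2

outcome vector order: (P1.r0,P1.r1)
|SC outcomes| = 5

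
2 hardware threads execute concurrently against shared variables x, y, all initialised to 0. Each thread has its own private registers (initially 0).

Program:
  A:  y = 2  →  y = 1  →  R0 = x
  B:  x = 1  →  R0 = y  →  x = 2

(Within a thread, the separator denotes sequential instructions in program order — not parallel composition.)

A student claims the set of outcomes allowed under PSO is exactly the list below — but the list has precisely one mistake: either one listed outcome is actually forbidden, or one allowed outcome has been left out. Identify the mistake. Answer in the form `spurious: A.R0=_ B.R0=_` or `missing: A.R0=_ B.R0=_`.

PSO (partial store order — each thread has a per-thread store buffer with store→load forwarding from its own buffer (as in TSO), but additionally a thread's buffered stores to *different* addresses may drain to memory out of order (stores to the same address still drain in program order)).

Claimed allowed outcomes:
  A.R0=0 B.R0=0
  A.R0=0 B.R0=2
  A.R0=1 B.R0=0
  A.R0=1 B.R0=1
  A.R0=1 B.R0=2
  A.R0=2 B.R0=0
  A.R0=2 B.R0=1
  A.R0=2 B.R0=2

missing: A.R0=0 B.R0=1

outcome vector order: (A.R0,B.R0)
[PSO] allowed = {00, 01, 02, 10, 11, 12, 20, 21, 22}
PSO∖claimed = {01}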